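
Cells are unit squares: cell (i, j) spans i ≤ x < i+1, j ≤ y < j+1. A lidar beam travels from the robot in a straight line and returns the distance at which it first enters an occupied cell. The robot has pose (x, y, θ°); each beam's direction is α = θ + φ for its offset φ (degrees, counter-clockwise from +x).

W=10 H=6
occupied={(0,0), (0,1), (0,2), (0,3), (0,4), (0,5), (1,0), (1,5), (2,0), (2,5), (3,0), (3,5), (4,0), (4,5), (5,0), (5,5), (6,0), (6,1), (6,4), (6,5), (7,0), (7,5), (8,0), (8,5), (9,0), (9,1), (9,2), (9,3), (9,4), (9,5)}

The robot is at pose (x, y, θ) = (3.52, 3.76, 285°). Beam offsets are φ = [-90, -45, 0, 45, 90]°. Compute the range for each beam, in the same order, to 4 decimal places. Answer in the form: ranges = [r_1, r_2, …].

ranges = [2.6089, 3.1870, 2.8574, 3.5200, 2.5675]

beam 1: φ=-90°, α=195°
  d=(-0.9659,-0.2588)  start (3,3)  tX=0.5383 tY=2.9364  stride 1/|dx|=1.0353 1/|dy|=3.8637
    cross x-line → (2,3), t=0.5383
    cross x-line → (1,3), t=1.5736
    cross x-line → (0,3), t=2.6089 (wall)
  → r_1 = 2.6089
beam 2: φ=-45°, α=240°
  d=(-0.5000,-0.8660)  start (3,3)  tX=1.0400 tY=0.8776  stride 1/|dx|=2.0000 1/|dy|=1.1547
    cross y-line → (3,2), t=0.8776
    cross x-line → (2,2), t=1.0400
    cross y-line → (2,1), t=2.0323
    cross x-line → (1,1), t=3.0400
    cross y-line → (1,0), t=3.1870 (wall)
  → r_2 = 3.1870
beam 3: φ=0°, α=285°
  d=(0.2588,-0.9659)  start (3,3)  tX=1.8546 tY=0.7868  stride 1/|dx|=3.8637 1/|dy|=1.0353
    cross y-line → (3,2), t=0.7868
    cross y-line → (3,1), t=1.8221
    cross x-line → (4,1), t=1.8546
    cross y-line → (4,0), t=2.8574 (wall)
  → r_3 = 2.8574
beam 4: φ=45°, α=330°
  d=(0.8660,-0.5000)  start (3,3)  tX=0.5543 tY=1.5200  stride 1/|dx|=1.1547 1/|dy|=2.0000
    cross x-line → (4,3), t=0.5543
    cross y-line → (4,2), t=1.5200
    cross x-line → (5,2), t=1.7090
    cross x-line → (6,2), t=2.8637
    cross y-line → (6,1), t=3.5200 (wall)
  → r_4 = 3.5200
beam 5: φ=90°, α=15°
  d=(0.9659,0.2588)  start (3,3)  tX=0.4969 tY=0.9273  stride 1/|dx|=1.0353 1/|dy|=3.8637
    cross x-line → (4,3), t=0.4969
    cross y-line → (4,4), t=0.9273
    cross x-line → (5,4), t=1.5322
    cross x-line → (6,4), t=2.5675 (wall)
  → r_5 = 2.5675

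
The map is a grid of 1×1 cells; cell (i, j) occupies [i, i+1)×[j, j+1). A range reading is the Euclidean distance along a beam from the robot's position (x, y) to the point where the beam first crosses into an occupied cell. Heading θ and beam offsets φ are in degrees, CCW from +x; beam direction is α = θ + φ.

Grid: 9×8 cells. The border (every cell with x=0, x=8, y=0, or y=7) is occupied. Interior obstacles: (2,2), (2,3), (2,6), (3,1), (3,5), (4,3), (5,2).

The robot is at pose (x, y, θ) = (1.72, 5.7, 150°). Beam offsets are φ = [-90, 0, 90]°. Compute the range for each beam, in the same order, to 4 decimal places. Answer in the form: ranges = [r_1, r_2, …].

beam 1: φ=-90°, α=60°
  direction (0.5000, 0.8660); cell (1,5); t to first gridline: x 0.5600, y 0.3464 (then +2.0000 / +1.1547)
    (1,6) via y @ 0.3464
    (2,6) via x @ 0.5600  # hit
  → r_1 = 0.5600
beam 2: φ=0°, α=150°
  direction (-0.8660, 0.5000); cell (1,5); t to first gridline: x 0.8314, y 0.6000 (then +1.1547 / +2.0000)
    (1,6) via y @ 0.6000
    (0,6) via x @ 0.8314  # hit
  → r_2 = 0.8314
beam 3: φ=90°, α=240°
  direction (-0.5000, -0.8660); cell (1,5); t to first gridline: x 1.4400, y 0.8083 (then +2.0000 / +1.1547)
    (1,4) via y @ 0.8083
    (0,4) via x @ 1.4400  # hit
  → r_3 = 1.4400

ranges = [0.5600, 0.8314, 1.4400]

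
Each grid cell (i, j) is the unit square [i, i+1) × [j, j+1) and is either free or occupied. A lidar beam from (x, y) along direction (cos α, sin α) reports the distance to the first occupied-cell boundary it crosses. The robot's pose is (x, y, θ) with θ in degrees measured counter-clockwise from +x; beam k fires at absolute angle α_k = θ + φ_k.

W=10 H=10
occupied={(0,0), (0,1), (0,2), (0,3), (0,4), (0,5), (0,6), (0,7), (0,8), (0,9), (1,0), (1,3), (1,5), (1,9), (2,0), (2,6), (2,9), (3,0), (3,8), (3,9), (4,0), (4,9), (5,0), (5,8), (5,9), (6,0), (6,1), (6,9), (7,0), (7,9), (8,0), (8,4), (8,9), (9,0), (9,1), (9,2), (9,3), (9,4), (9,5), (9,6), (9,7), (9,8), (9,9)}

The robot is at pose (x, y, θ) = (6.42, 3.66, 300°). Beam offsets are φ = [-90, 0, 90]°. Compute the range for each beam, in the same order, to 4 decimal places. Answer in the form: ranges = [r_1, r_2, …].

ranges = [5.3200, 3.0715, 1.8244]

beam 1: φ=-90°, α=210°
  direction (-0.8660, -0.5000); cell (6,3); t to first gridline: x 0.4850, y 1.3200 (then +1.1547 / +2.0000)
    (5,3) via x @ 0.4850
    (5,2) via y @ 1.3200
    (4,2) via x @ 1.6397
    (3,2) via x @ 2.7944
    (3,1) via y @ 3.3200
    (2,1) via x @ 3.9491
    (1,1) via x @ 5.1038
    (1,0) via y @ 5.3200  # hit
  → r_1 = 5.3200
beam 2: φ=0°, α=300°
  direction (0.5000, -0.8660); cell (6,3); t to first gridline: x 1.1600, y 0.7621 (then +2.0000 / +1.1547)
    (6,2) via y @ 0.7621
    (7,2) via x @ 1.1600
    (7,1) via y @ 1.9168
    (7,0) via y @ 3.0715  # hit
  → r_2 = 3.0715
beam 3: φ=90°, α=30°
  direction (0.8660, 0.5000); cell (6,3); t to first gridline: x 0.6697, y 0.6800 (then +1.1547 / +2.0000)
    (7,3) via x @ 0.6697
    (7,4) via y @ 0.6800
    (8,4) via x @ 1.8244  # hit
  → r_3 = 1.8244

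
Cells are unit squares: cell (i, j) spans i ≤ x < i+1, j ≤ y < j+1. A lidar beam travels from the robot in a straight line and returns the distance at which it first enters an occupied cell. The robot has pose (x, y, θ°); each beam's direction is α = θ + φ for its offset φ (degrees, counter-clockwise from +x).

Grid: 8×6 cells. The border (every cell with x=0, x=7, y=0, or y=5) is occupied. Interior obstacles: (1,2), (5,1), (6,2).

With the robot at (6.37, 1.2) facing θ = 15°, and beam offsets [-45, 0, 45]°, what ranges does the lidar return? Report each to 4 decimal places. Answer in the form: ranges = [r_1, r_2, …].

beam 1: φ=-45°, α=330°
  d=(0.8660,-0.5000)  start (6,1)  tX=0.7275 tY=0.4000  stride 1/|dx|=1.1547 1/|dy|=2.0000
    cross y-line → (6,0), t=0.4000 (wall)
  → r_1 = 0.4000
beam 2: φ=0°, α=15°
  d=(0.9659,0.2588)  start (6,1)  tX=0.6522 tY=3.0910  stride 1/|dx|=1.0353 1/|dy|=3.8637
    cross x-line → (7,1), t=0.6522 (wall)
  → r_2 = 0.6522
beam 3: φ=45°, α=60°
  d=(0.5000,0.8660)  start (6,1)  tX=1.2600 tY=0.9238  stride 1/|dx|=2.0000 1/|dy|=1.1547
    cross y-line → (6,2), t=0.9238 (wall)
  → r_3 = 0.9238

ranges = [0.4000, 0.6522, 0.9238]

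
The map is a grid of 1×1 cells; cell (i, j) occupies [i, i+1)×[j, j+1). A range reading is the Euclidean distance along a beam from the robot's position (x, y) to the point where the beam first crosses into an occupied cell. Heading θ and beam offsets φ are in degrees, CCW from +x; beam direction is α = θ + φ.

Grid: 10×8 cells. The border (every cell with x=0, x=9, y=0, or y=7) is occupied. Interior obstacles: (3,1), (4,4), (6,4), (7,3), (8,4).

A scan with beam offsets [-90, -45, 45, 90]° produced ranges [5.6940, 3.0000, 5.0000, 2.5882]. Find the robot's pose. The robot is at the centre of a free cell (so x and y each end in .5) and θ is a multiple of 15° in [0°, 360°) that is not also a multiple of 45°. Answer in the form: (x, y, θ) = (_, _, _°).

The pose lattice has 43·16 = 688 candidates. Test each by forward raycasting.
  (2.5, 1.5, 60°): beam 1 = 0.5774 ≠ 5.6940 ✗
  (8.5, 2.5, 150°): beam 1 = 1.0000 ≠ 5.6940 ✗
  (6.5, 3.5, 300°): beam 1 = 3.0000 ≠ 5.6940 ✗
  …
  (3.5, 2.5, 75°): r_1=5.6940, r_2=3.0000, r_3=5.0000, r_4=2.5882 — all match ✓
Only this pose fits every beam.

(x, y, θ) = (3.5, 2.5, 75°)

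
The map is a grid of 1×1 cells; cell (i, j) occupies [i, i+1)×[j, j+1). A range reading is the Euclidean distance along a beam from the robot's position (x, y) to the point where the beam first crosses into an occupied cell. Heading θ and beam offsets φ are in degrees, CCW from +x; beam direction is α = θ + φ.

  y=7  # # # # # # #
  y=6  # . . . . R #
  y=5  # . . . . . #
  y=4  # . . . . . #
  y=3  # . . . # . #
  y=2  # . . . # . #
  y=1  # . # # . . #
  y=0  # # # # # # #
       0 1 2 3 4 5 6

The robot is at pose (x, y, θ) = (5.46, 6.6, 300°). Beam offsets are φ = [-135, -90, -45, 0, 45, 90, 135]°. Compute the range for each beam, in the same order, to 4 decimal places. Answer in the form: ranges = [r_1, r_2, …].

beam 1: φ=-135°, α=165°
  d=(-0.9659,0.2588)  start (5,6)  tX=0.4762 tY=1.5455  stride 1/|dx|=1.0353 1/|dy|=3.8637
    cross x-line → (4,6), t=0.4762
    cross x-line → (3,6), t=1.5115
    cross y-line → (3,7), t=1.5455 (wall)
  → r_1 = 1.5455
beam 2: φ=-90°, α=210°
  d=(-0.8660,-0.5000)  start (5,6)  tX=0.5312 tY=1.2000  stride 1/|dx|=1.1547 1/|dy|=2.0000
    cross x-line → (4,6), t=0.5312
    cross y-line → (4,5), t=1.2000
    cross x-line → (3,5), t=1.6859
    cross x-line → (2,5), t=2.8406
    cross y-line → (2,4), t=3.2000
    cross x-line → (1,4), t=3.9953
    cross x-line → (0,4), t=5.1500 (wall)
  → r_2 = 5.1500
beam 3: φ=-45°, α=255°
  d=(-0.2588,-0.9659)  start (5,6)  tX=1.7773 tY=0.6212  stride 1/|dx|=3.8637 1/|dy|=1.0353
    cross y-line → (5,5), t=0.6212
    cross y-line → (5,4), t=1.6564
    cross x-line → (4,4), t=1.7773
    cross y-line → (4,3), t=2.6917 (wall)
  → r_3 = 2.6917
beam 4: φ=0°, α=300°
  d=(0.5000,-0.8660)  start (5,6)  tX=1.0800 tY=0.6928  stride 1/|dx|=2.0000 1/|dy|=1.1547
    cross y-line → (5,5), t=0.6928
    cross x-line → (6,5), t=1.0800 (wall)
  → r_4 = 1.0800
beam 5: φ=45°, α=345°
  d=(0.9659,-0.2588)  start (5,6)  tX=0.5590 tY=2.3182  stride 1/|dx|=1.0353 1/|dy|=3.8637
    cross x-line → (6,6), t=0.5590 (wall)
  → r_5 = 0.5590
beam 6: φ=90°, α=30°
  d=(0.8660,0.5000)  start (5,6)  tX=0.6235 tY=0.8000  stride 1/|dx|=1.1547 1/|dy|=2.0000
    cross x-line → (6,6), t=0.6235 (wall)
  → r_6 = 0.6235
beam 7: φ=135°, α=75°
  d=(0.2588,0.9659)  start (5,6)  tX=2.0864 tY=0.4141  stride 1/|dx|=3.8637 1/|dy|=1.0353
    cross y-line → (5,7), t=0.4141 (wall)
  → r_7 = 0.4141

ranges = [1.5455, 5.1500, 2.6917, 1.0800, 0.5590, 0.6235, 0.4141]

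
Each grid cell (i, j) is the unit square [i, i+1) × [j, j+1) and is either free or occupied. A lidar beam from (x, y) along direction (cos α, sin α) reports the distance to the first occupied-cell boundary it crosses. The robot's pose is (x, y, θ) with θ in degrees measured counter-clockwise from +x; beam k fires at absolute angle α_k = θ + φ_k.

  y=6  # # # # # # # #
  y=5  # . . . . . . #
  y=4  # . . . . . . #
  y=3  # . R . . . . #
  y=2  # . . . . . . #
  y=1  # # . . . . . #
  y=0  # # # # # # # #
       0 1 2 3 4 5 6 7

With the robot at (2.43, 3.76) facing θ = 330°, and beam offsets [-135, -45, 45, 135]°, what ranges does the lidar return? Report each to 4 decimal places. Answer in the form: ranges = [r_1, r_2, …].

beam 1: φ=-135°, α=195°
  dir = (cos 195°, sin 195°) = (-0.9659, -0.2588); from cell (2,3)
  next x-line at t=0.4452, next y-line at t=2.9364; Δt_x=1.0353, Δt_y=3.8637
    x: enter (1,3) at t=0.4452
    x: enter (0,3) at t=1.4804 ← occupied
  → r_1 = 1.4804
beam 2: φ=-45°, α=285°
  dir = (cos 285°, sin 285°) = (0.2588, -0.9659); from cell (2,3)
  next x-line at t=2.2023, next y-line at t=0.7868; Δt_x=3.8637, Δt_y=1.0353
    y: enter (2,2) at t=0.7868
    y: enter (2,1) at t=1.8221
    x: enter (3,1) at t=2.2023
    y: enter (3,0) at t=2.8574 ← occupied
  → r_2 = 2.8574
beam 3: φ=45°, α=15°
  dir = (cos 15°, sin 15°) = (0.9659, 0.2588); from cell (2,3)
  next x-line at t=0.5901, next y-line at t=0.9273; Δt_x=1.0353, Δt_y=3.8637
    x: enter (3,3) at t=0.5901
    y: enter (3,4) at t=0.9273
    x: enter (4,4) at t=1.6254
    x: enter (5,4) at t=2.6607
    x: enter (6,4) at t=3.6959
    x: enter (7,4) at t=4.7312 ← occupied
  → r_3 = 4.7312
beam 4: φ=135°, α=105°
  dir = (cos 105°, sin 105°) = (-0.2588, 0.9659); from cell (2,3)
  next x-line at t=1.6614, next y-line at t=0.2485; Δt_x=3.8637, Δt_y=1.0353
    y: enter (2,4) at t=0.2485
    y: enter (2,5) at t=1.2837
    x: enter (1,5) at t=1.6614
    y: enter (1,6) at t=2.3190 ← occupied
  → r_4 = 2.3190

ranges = [1.4804, 2.8574, 4.7312, 2.3190]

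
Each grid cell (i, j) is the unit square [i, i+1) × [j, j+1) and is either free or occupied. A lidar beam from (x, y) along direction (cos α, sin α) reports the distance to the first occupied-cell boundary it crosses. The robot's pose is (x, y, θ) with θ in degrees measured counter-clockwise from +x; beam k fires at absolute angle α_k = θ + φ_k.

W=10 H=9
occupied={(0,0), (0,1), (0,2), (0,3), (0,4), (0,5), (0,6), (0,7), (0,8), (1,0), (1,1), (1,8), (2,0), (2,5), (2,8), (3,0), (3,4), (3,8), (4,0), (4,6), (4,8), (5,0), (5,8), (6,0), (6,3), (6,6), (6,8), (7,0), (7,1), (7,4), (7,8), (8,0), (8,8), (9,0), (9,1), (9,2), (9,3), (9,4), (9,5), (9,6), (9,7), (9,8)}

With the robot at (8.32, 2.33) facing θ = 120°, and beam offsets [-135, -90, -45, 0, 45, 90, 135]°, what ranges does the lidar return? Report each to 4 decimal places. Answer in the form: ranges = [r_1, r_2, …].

beam 1: φ=-135°, α=345°
  cosα=0.9659 sinα=-0.2588 | (8,2) | tMaxX 0.7040 tMaxY 1.2750 | tΔX 1.0353 tΔY 3.8637
    t=0.7040 [x] (9,2) — stop
  → r_1 = 0.7040
beam 2: φ=-90°, α=30°
  cosα=0.8660 sinα=0.5000 | (8,2) | tMaxX 0.7852 tMaxY 1.3400 | tΔX 1.1547 tΔY 2.0000
    t=0.7852 [x] (9,2) — stop
  → r_2 = 0.7852
beam 3: φ=-45°, α=75°
  cosα=0.2588 sinα=0.9659 | (8,2) | tMaxX 2.6273 tMaxY 0.6936 | tΔX 3.8637 tΔY 1.0353
    t=0.6936 [y] (8,3)
    t=1.7289 [y] (8,4)
    t=2.6273 [x] (9,4) — stop
  → r_3 = 2.6273
beam 4: φ=0°, α=120°
  cosα=-0.5000 sinα=0.8660 | (8,2) | tMaxX 0.6400 tMaxY 0.7736 | tΔX 2.0000 tΔY 1.1547
    t=0.6400 [x] (7,2)
    t=0.7736 [y] (7,3)
    t=1.9283 [y] (7,4) — stop
  → r_4 = 1.9283
beam 5: φ=45°, α=165°
  cosα=-0.9659 sinα=0.2588 | (8,2) | tMaxX 0.3313 tMaxY 2.5887 | tΔX 1.0353 tΔY 3.8637
    t=0.3313 [x] (7,2)
    t=1.3666 [x] (6,2)
    t=2.4018 [x] (5,2)
    t=2.5887 [y] (5,3)
    t=3.4371 [x] (4,3)
    t=4.4724 [x] (3,3)
    t=5.5077 [x] (2,3)
    t=6.4524 [y] (2,4)
    t=6.5429 [x] (1,4)
    t=7.5782 [x] (0,4) — stop
  → r_5 = 7.5782
beam 6: φ=90°, α=210°
  cosα=-0.8660 sinα=-0.5000 | (8,2) | tMaxX 0.3695 tMaxY 0.6600 | tΔX 1.1547 tΔY 2.0000
    t=0.3695 [x] (7,2)
    t=0.6600 [y] (7,1) — stop
  → r_6 = 0.6600
beam 7: φ=135°, α=255°
  cosα=-0.2588 sinα=-0.9659 | (8,2) | tMaxX 1.2364 tMaxY 0.3416 | tΔX 3.8637 tΔY 1.0353
    t=0.3416 [y] (8,1)
    t=1.2364 [x] (7,1) — stop
  → r_7 = 1.2364

ranges = [0.7040, 0.7852, 2.6273, 1.9283, 7.5782, 0.6600, 1.2364]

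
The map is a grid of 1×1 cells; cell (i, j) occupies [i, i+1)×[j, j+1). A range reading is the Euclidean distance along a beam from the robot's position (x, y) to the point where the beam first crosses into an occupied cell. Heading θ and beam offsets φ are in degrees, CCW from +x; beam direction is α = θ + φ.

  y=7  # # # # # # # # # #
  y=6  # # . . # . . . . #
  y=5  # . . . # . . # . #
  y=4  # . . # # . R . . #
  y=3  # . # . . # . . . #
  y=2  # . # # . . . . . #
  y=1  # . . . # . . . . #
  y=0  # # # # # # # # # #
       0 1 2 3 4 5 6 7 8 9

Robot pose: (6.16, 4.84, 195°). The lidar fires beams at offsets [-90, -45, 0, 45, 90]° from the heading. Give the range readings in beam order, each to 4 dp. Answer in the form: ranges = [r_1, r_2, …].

ranges = [2.2362, 1.3395, 1.2009, 0.9699, 3.9755]

beam 1: φ=-90°, α=105°
  cosα=-0.2588 sinα=0.9659 | (6,4) | tMaxX 0.6182 tMaxY 0.1656 | tΔX 3.8637 tΔY 1.0353
    t=0.1656 [y] (6,5)
    t=0.6182 [x] (5,5)
    t=1.2009 [y] (5,6)
    t=2.2362 [y] (5,7) — stop
  → r_1 = 2.2362
beam 2: φ=-45°, α=150°
  cosα=-0.8660 sinα=0.5000 | (6,4) | tMaxX 0.1848 tMaxY 0.3200 | tΔX 1.1547 tΔY 2.0000
    t=0.1848 [x] (5,4)
    t=0.3200 [y] (5,5)
    t=1.3395 [x] (4,5) — stop
  → r_2 = 1.3395
beam 3: φ=0°, α=195°
  cosα=-0.9659 sinα=-0.2588 | (6,4) | tMaxX 0.1656 tMaxY 3.2455 | tΔX 1.0353 tΔY 3.8637
    t=0.1656 [x] (5,4)
    t=1.2009 [x] (4,4) — stop
  → r_3 = 1.2009
beam 4: φ=45°, α=240°
  cosα=-0.5000 sinα=-0.8660 | (6,4) | tMaxX 0.3200 tMaxY 0.9699 | tΔX 2.0000 tΔY 1.1547
    t=0.3200 [x] (5,4)
    t=0.9699 [y] (5,3) — stop
  → r_4 = 0.9699
beam 5: φ=90°, α=285°
  cosα=0.2588 sinα=-0.9659 | (6,4) | tMaxX 3.2455 tMaxY 0.8696 | tΔX 3.8637 tΔY 1.0353
    t=0.8696 [y] (6,3)
    t=1.9049 [y] (6,2)
    t=2.9402 [y] (6,1)
    t=3.2455 [x] (7,1)
    t=3.9755 [y] (7,0) — stop
  → r_5 = 3.9755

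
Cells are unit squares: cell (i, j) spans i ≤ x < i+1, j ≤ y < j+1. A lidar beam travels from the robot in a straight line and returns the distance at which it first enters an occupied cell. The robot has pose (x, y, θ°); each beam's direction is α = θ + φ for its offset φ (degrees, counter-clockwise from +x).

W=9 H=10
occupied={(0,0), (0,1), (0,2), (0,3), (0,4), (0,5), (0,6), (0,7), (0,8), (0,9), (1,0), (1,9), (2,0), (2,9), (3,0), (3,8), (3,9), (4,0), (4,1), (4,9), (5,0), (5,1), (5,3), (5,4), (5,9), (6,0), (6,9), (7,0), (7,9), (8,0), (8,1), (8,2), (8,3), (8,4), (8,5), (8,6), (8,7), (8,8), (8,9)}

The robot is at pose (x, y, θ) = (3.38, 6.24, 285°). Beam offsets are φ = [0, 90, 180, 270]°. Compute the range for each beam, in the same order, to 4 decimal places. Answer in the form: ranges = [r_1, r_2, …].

ranges = [4.3896, 4.7830, 2.8574, 2.4640]

beam 1: φ=0°, α=285°
  dir = (cos 285°, sin 285°) = (0.2588, -0.9659); from cell (3,6)
  next x-line at t=2.3955, next y-line at t=0.2485; Δt_x=3.8637, Δt_y=1.0353
    y: enter (3,5) at t=0.2485
    y: enter (3,4) at t=1.2837
    y: enter (3,3) at t=2.3190
    x: enter (4,3) at t=2.3955
    y: enter (4,2) at t=3.3543
    y: enter (4,1) at t=4.3896 ← occupied
  → r_1 = 4.3896
beam 2: φ=90°, α=15°
  dir = (cos 15°, sin 15°) = (0.9659, 0.2588); from cell (3,6)
  next x-line at t=0.6419, next y-line at t=2.9364; Δt_x=1.0353, Δt_y=3.8637
    x: enter (4,6) at t=0.6419
    x: enter (5,6) at t=1.6771
    x: enter (6,6) at t=2.7124
    y: enter (6,7) at t=2.9364
    x: enter (7,7) at t=3.7477
    x: enter (8,7) at t=4.7830 ← occupied
  → r_2 = 4.7830
beam 3: φ=180°, α=105°
  dir = (cos 105°, sin 105°) = (-0.2588, 0.9659); from cell (3,6)
  next x-line at t=1.4682, next y-line at t=0.7868; Δt_x=3.8637, Δt_y=1.0353
    y: enter (3,7) at t=0.7868
    x: enter (2,7) at t=1.4682
    y: enter (2,8) at t=1.8221
    y: enter (2,9) at t=2.8574 ← occupied
  → r_3 = 2.8574
beam 4: φ=270°, α=195°
  dir = (cos 195°, sin 195°) = (-0.9659, -0.2588); from cell (3,6)
  next x-line at t=0.3934, next y-line at t=0.9273; Δt_x=1.0353, Δt_y=3.8637
    x: enter (2,6) at t=0.3934
    y: enter (2,5) at t=0.9273
    x: enter (1,5) at t=1.4287
    x: enter (0,5) at t=2.4640 ← occupied
  → r_4 = 2.4640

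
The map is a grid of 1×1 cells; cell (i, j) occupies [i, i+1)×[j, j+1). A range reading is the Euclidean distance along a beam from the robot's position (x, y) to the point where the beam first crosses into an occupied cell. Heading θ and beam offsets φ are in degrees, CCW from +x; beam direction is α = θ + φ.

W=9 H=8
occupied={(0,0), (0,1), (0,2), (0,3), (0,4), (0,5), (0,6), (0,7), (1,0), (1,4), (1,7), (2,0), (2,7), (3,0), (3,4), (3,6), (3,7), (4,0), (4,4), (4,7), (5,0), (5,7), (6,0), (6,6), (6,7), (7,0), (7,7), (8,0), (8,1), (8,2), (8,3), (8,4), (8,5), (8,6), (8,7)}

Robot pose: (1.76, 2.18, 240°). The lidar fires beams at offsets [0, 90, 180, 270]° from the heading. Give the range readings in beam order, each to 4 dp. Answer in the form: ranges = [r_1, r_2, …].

ranges = [1.3625, 2.3600, 2.4800, 0.8776]

beam 1: φ=0°, α=240°
  direction (-0.5000, -0.8660); cell (1,2); t to first gridline: x 1.5200, y 0.2078 (then +2.0000 / +1.1547)
    (1,1) via y @ 0.2078
    (1,0) via y @ 1.3625  # hit
  → r_1 = 1.3625
beam 2: φ=90°, α=330°
  direction (0.8660, -0.5000); cell (1,2); t to first gridline: x 0.2771, y 0.3600 (then +1.1547 / +2.0000)
    (2,2) via x @ 0.2771
    (2,1) via y @ 0.3600
    (3,1) via x @ 1.4318
    (3,0) via y @ 2.3600  # hit
  → r_2 = 2.3600
beam 3: φ=180°, α=60°
  direction (0.5000, 0.8660); cell (1,2); t to first gridline: x 0.4800, y 0.9469 (then +2.0000 / +1.1547)
    (2,2) via x @ 0.4800
    (2,3) via y @ 0.9469
    (2,4) via y @ 2.1016
    (3,4) via x @ 2.4800  # hit
  → r_3 = 2.4800
beam 4: φ=270°, α=150°
  direction (-0.8660, 0.5000); cell (1,2); t to first gridline: x 0.8776, y 1.6400 (then +1.1547 / +2.0000)
    (0,2) via x @ 0.8776  # hit
  → r_4 = 0.8776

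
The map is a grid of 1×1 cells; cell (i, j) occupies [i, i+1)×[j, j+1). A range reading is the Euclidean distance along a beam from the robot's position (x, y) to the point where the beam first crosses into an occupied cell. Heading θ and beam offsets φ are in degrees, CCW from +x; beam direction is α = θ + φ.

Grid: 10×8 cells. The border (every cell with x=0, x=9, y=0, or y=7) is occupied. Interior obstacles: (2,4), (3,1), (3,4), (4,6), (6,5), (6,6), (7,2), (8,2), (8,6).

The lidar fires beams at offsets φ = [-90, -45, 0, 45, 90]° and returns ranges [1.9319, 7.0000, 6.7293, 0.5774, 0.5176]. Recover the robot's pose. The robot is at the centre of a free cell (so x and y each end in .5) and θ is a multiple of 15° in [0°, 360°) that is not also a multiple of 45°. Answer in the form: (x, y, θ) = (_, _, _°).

The pose lattice has 39·16 = 624 candidates. Test each by forward raycasting.
  (1.5, 1.5, 285°): beam 1 = 0.5176 ≠ 1.9319 ✗
  (7.5, 1.5, 240°): beam 1 = 5.0000 ≠ 1.9319 ✗
  (2.5, 1.5, 30°): beam 1 = 0.5774 ≠ 1.9319 ✗
  (5.5, 3.5, 300°): beam 1 = 5.0000 ≠ 1.9319 ✗
  (5.5, 6.5, 240°): beam 1 = 0.5774 ≠ 1.9319 ✗
  …
  (7.5, 3.5, 195°): r_1=1.9319, r_2=7.0000, r_3=6.7293, r_4=0.5774, r_5=0.5176 — all match ✓
Only this pose fits every beam.

(x, y, θ) = (7.5, 3.5, 195°)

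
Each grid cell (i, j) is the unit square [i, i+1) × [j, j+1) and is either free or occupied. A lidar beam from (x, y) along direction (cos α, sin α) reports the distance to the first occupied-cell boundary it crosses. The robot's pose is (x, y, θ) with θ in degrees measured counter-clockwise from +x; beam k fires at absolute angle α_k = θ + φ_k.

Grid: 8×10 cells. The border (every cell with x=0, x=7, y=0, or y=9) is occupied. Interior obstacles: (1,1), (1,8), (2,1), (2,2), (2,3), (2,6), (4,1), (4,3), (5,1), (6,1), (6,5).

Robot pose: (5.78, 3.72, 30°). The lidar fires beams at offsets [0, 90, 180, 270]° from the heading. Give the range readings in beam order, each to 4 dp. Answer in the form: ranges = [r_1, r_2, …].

ranges = [1.4087, 6.0968, 0.9007, 1.9861]

beam 1: φ=0°, α=30°
  cosα=0.8660 sinα=0.5000 | (5,3) | tMaxX 0.2540 tMaxY 0.5600 | tΔX 1.1547 tΔY 2.0000
    t=0.2540 [x] (6,3)
    t=0.5600 [y] (6,4)
    t=1.4087 [x] (7,4) — stop
  → r_1 = 1.4087
beam 2: φ=90°, α=120°
  cosα=-0.5000 sinα=0.8660 | (5,3) | tMaxX 1.5600 tMaxY 0.3233 | tΔX 2.0000 tΔY 1.1547
    t=0.3233 [y] (5,4)
    t=1.4780 [y] (5,5)
    t=1.5600 [x] (4,5)
    t=2.6327 [y] (4,6)
    t=3.5600 [x] (3,6)
    t=3.7874 [y] (3,7)
    t=4.9421 [y] (3,8)
    t=5.5600 [x] (2,8)
    t=6.0968 [y] (2,9) — stop
  → r_2 = 6.0968
beam 3: φ=180°, α=210°
  cosα=-0.8660 sinα=-0.5000 | (5,3) | tMaxX 0.9007 tMaxY 1.4400 | tΔX 1.1547 tΔY 2.0000
    t=0.9007 [x] (4,3) — stop
  → r_3 = 0.9007
beam 4: φ=270°, α=300°
  cosα=0.5000 sinα=-0.8660 | (5,3) | tMaxX 0.4400 tMaxY 0.8314 | tΔX 2.0000 tΔY 1.1547
    t=0.4400 [x] (6,3)
    t=0.8314 [y] (6,2)
    t=1.9861 [y] (6,1) — stop
  → r_4 = 1.9861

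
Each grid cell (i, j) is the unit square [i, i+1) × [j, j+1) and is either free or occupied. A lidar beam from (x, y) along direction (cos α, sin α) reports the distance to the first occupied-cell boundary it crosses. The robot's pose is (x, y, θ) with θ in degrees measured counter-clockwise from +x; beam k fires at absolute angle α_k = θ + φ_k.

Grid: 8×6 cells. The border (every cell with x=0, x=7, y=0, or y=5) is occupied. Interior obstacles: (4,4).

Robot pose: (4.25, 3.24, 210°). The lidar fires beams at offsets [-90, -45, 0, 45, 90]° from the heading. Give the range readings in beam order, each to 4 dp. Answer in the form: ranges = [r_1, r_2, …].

ranges = [2.0323, 3.3646, 3.7528, 2.3190, 2.5865]

beam 1: φ=-90°, α=120°
  direction (-0.5000, 0.8660); cell (4,3); t to first gridline: x 0.5000, y 0.8776 (then +2.0000 / +1.1547)
    (3,3) via x @ 0.5000
    (3,4) via y @ 0.8776
    (3,5) via y @ 2.0323  # hit
  → r_1 = 2.0323
beam 2: φ=-45°, α=165°
  direction (-0.9659, 0.2588); cell (4,3); t to first gridline: x 0.2588, y 2.9364 (then +1.0353 / +3.8637)
    (3,3) via x @ 0.2588
    (2,3) via x @ 1.2941
    (1,3) via x @ 2.3294
    (1,4) via y @ 2.9364
    (0,4) via x @ 3.3646  # hit
  → r_2 = 3.3646
beam 3: φ=0°, α=210°
  direction (-0.8660, -0.5000); cell (4,3); t to first gridline: x 0.2887, y 0.4800 (then +1.1547 / +2.0000)
    (3,3) via x @ 0.2887
    (3,2) via y @ 0.4800
    (2,2) via x @ 1.4434
    (2,1) via y @ 2.4800
    (1,1) via x @ 2.5981
    (0,1) via x @ 3.7528  # hit
  → r_3 = 3.7528
beam 4: φ=45°, α=255°
  direction (-0.2588, -0.9659); cell (4,3); t to first gridline: x 0.9659, y 0.2485 (then +3.8637 / +1.0353)
    (4,2) via y @ 0.2485
    (3,2) via x @ 0.9659
    (3,1) via y @ 1.2837
    (3,0) via y @ 2.3190  # hit
  → r_4 = 2.3190
beam 5: φ=90°, α=300°
  direction (0.5000, -0.8660); cell (4,3); t to first gridline: x 1.5000, y 0.2771 (then +2.0000 / +1.1547)
    (4,2) via y @ 0.2771
    (4,1) via y @ 1.4318
    (5,1) via x @ 1.5000
    (5,0) via y @ 2.5865  # hit
  → r_5 = 2.5865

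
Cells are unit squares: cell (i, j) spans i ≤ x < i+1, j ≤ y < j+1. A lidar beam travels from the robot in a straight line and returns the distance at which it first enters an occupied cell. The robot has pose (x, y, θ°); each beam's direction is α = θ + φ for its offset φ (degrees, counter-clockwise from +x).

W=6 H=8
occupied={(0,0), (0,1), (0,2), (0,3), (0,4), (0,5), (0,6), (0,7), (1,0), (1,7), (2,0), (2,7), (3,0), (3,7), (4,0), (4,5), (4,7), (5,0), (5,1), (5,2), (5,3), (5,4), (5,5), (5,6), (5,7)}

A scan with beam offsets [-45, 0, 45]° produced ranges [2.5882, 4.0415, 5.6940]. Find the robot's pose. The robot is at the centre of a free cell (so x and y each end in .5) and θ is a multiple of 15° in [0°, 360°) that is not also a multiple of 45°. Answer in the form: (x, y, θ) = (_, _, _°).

(x, y, θ) = (2.5, 1.5, 60°)

The pose lattice has 23·16 = 368 candidates. Test each by forward raycasting.
  (3.5, 4.5, 165°): beam 1 = 2.8868 ≠ 2.5882 ✗
  (4.5, 2.5, 75°): beam 1 = 0.5774 ≠ 2.5882 ✗
  (2.5, 3.5, 150°): beam 1 = 3.6235 ≠ 2.5882 ✗
  (3.5, 6.5, 120°): beam 1 = 0.5176 ≠ 2.5882 ✗
  …
  (2.5, 1.5, 60°): r_1=2.5882, r_2=4.0415, r_3=5.6940 — all match ✓
Only this pose fits every beam.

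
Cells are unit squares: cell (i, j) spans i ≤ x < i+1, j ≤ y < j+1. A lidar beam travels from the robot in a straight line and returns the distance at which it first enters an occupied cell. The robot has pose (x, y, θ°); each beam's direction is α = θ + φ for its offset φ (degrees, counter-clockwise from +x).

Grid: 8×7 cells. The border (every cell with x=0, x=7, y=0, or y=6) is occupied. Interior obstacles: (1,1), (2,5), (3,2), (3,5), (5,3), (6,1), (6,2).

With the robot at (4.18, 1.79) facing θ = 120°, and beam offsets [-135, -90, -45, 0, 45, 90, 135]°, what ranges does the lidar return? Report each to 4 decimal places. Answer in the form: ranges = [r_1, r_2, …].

beam 1: φ=-135°, α=345°
  direction (0.9659, -0.2588); cell (4,1); t to first gridline: x 0.8489, y 3.0523 (then +1.0353 / +3.8637)
    (5,1) via x @ 0.8489
    (6,1) via x @ 1.8842  # hit
  → r_1 = 1.8842
beam 2: φ=-90°, α=30°
  direction (0.8660, 0.5000); cell (4,1); t to first gridline: x 0.9469, y 0.4200 (then +1.1547 / +2.0000)
    (4,2) via y @ 0.4200
    (5,2) via x @ 0.9469
    (6,2) via x @ 2.1016  # hit
  → r_2 = 2.1016
beam 3: φ=-45°, α=75°
  direction (0.2588, 0.9659); cell (4,1); t to first gridline: x 3.1682, y 0.2174 (then +3.8637 / +1.0353)
    (4,2) via y @ 0.2174
    (4,3) via y @ 1.2527
    (4,4) via y @ 2.2880
    (5,4) via x @ 3.1682
    (5,5) via y @ 3.3232
    (5,6) via y @ 4.3585  # hit
  → r_3 = 4.3585
beam 4: φ=0°, α=120°
  direction (-0.5000, 0.8660); cell (4,1); t to first gridline: x 0.3600, y 0.2425 (then +2.0000 / +1.1547)
    (4,2) via y @ 0.2425
    (3,2) via x @ 0.3600  # hit
  → r_4 = 0.3600
beam 5: φ=45°, α=165°
  direction (-0.9659, 0.2588); cell (4,1); t to first gridline: x 0.1863, y 0.8114 (then +1.0353 / +3.8637)
    (3,1) via x @ 0.1863
    (3,2) via y @ 0.8114  # hit
  → r_5 = 0.8114
beam 6: φ=90°, α=210°
  direction (-0.8660, -0.5000); cell (4,1); t to first gridline: x 0.2078, y 1.5800 (then +1.1547 / +2.0000)
    (3,1) via x @ 0.2078
    (2,1) via x @ 1.3625
    (2,0) via y @ 1.5800  # hit
  → r_6 = 1.5800
beam 7: φ=135°, α=255°
  direction (-0.2588, -0.9659); cell (4,1); t to first gridline: x 0.6955, y 0.8179 (then +3.8637 / +1.0353)
    (3,1) via x @ 0.6955
    (3,0) via y @ 0.8179  # hit
  → r_7 = 0.8179

ranges = [1.8842, 2.1016, 4.3585, 0.3600, 0.8114, 1.5800, 0.8179]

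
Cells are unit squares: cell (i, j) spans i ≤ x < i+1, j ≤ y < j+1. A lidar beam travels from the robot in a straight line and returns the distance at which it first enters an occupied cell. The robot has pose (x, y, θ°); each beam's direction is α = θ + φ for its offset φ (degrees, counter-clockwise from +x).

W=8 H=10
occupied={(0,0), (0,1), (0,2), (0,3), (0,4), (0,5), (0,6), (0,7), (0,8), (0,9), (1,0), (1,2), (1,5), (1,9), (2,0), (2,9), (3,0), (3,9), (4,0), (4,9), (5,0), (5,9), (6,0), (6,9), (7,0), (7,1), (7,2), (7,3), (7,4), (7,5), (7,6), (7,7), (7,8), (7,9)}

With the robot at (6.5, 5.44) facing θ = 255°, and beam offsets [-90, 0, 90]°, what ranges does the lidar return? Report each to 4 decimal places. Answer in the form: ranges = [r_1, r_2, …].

beam 1: φ=-90°, α=165°
  direction (-0.9659, 0.2588); cell (6,5); t to first gridline: x 0.5176, y 2.1637 (then +1.0353 / +3.8637)
    (5,5) via x @ 0.5176
    (4,5) via x @ 1.5529
    (4,6) via y @ 2.1637
    (3,6) via x @ 2.5882
    (2,6) via x @ 3.6235
    (1,6) via x @ 4.6587
    (0,6) via x @ 5.6940  # hit
  → r_1 = 5.6940
beam 2: φ=0°, α=255°
  direction (-0.2588, -0.9659); cell (6,5); t to first gridline: x 1.9319, y 0.4555 (then +3.8637 / +1.0353)
    (6,4) via y @ 0.4555
    (6,3) via y @ 1.4908
    (5,3) via x @ 1.9319
    (5,2) via y @ 2.5261
    (5,1) via y @ 3.5614
    (5,0) via y @ 4.5966  # hit
  → r_2 = 4.5966
beam 3: φ=90°, α=345°
  direction (0.9659, -0.2588); cell (6,5); t to first gridline: x 0.5176, y 1.7000 (then +1.0353 / +3.8637)
    (7,5) via x @ 0.5176  # hit
  → r_3 = 0.5176

ranges = [5.6940, 4.5966, 0.5176]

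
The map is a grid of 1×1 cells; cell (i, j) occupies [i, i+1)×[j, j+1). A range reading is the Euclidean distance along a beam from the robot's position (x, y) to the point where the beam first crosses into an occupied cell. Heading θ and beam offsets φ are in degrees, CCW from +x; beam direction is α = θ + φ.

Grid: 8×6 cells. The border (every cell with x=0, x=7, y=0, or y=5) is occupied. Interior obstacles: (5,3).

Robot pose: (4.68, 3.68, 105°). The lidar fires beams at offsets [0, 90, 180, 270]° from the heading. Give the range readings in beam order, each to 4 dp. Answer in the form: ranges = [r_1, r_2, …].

beam 1: φ=0°, α=105°
  dir = (cos 105°, sin 105°) = (-0.2588, 0.9659); from cell (4,3)
  next x-line at t=2.6273, next y-line at t=0.3313; Δt_x=3.8637, Δt_y=1.0353
    y: enter (4,4) at t=0.3313
    y: enter (4,5) at t=1.3666 ← occupied
  → r_1 = 1.3666
beam 2: φ=90°, α=195°
  dir = (cos 195°, sin 195°) = (-0.9659, -0.2588); from cell (4,3)
  next x-line at t=0.7040, next y-line at t=2.6273; Δt_x=1.0353, Δt_y=3.8637
    x: enter (3,3) at t=0.7040
    x: enter (2,3) at t=1.7393
    y: enter (2,2) at t=2.6273
    x: enter (1,2) at t=2.7745
    x: enter (0,2) at t=3.8098 ← occupied
  → r_2 = 3.8098
beam 3: φ=180°, α=285°
  dir = (cos 285°, sin 285°) = (0.2588, -0.9659); from cell (4,3)
  next x-line at t=1.2364, next y-line at t=0.7040; Δt_x=3.8637, Δt_y=1.0353
    y: enter (4,2) at t=0.7040
    x: enter (5,2) at t=1.2364
    y: enter (5,1) at t=1.7393
    y: enter (5,0) at t=2.7745 ← occupied
  → r_3 = 2.7745
beam 4: φ=270°, α=15°
  dir = (cos 15°, sin 15°) = (0.9659, 0.2588); from cell (4,3)
  next x-line at t=0.3313, next y-line at t=1.2364; Δt_x=1.0353, Δt_y=3.8637
    x: enter (5,3) at t=0.3313 ← occupied
  → r_4 = 0.3313

ranges = [1.3666, 3.8098, 2.7745, 0.3313]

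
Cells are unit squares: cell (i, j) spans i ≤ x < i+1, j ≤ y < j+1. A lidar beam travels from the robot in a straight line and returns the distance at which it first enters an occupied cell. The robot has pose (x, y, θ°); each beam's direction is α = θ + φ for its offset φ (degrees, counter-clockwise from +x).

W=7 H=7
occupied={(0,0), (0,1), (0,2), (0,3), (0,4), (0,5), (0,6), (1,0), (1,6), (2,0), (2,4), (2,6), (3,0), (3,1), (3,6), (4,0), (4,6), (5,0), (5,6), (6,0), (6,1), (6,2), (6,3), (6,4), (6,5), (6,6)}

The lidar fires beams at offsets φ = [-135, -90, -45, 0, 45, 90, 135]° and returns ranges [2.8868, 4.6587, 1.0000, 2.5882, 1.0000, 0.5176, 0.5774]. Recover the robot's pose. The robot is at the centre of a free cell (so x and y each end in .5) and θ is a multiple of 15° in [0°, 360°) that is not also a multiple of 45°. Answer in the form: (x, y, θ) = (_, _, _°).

The pose lattice has 23·16 = 368 candidates. Test each by forward raycasting.
  (5.5, 1.5, 120°): beam 1 = 0.5176 ≠ 2.8868 ✗
  (1.5, 2.5, 345°): beam 1 = 0.5774 ≠ 2.8868 ✗
  (2.5, 3.5, 15°): beam 2 = 1.9319 ≠ 4.6587 ✗
  (5.5, 2.5, 345°): beam 1 = 1.7321 ≠ 2.8868 ✗
  …
  (1.5, 3.5, 75°): r_1=2.8868, r_2=4.6587, r_3=1.0000, r_4=2.5882, r_5=1.0000, r_6=0.5176, r_7=0.5774 — all match ✓
No second candidate reproduces the full scan.

(x, y, θ) = (1.5, 3.5, 75°)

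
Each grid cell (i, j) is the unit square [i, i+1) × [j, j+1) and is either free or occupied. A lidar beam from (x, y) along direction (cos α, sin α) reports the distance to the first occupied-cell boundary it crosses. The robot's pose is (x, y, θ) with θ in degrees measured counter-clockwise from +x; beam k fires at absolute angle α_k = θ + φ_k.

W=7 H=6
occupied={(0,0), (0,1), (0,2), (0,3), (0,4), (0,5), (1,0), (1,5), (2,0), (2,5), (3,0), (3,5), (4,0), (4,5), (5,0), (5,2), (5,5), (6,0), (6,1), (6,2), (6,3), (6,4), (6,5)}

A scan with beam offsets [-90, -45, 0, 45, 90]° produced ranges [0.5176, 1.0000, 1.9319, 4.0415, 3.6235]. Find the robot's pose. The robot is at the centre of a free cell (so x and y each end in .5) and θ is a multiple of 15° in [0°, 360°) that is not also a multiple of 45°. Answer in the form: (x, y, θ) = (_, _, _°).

(x, y, θ) = (3.5, 1.5, 15°)

The pose lattice has 19·16 = 304 candidates. Test each by forward raycasting.
  (4.5, 4.5, 30°): beam 1 = 1.7321 ≠ 0.5176 ✗
  (1.5, 1.5, 165°): beam 1 = 3.6235 ≠ 0.5176 ✗
  (5.5, 3.5, 345°): beam 2 = 0.5774 ≠ 1.0000 ✗
  …
  (3.5, 1.5, 15°): r_1=0.5176, r_2=1.0000, r_3=1.9319, r_4=4.0415, r_5=3.6235 — all match ✓
No second candidate reproduces the full scan.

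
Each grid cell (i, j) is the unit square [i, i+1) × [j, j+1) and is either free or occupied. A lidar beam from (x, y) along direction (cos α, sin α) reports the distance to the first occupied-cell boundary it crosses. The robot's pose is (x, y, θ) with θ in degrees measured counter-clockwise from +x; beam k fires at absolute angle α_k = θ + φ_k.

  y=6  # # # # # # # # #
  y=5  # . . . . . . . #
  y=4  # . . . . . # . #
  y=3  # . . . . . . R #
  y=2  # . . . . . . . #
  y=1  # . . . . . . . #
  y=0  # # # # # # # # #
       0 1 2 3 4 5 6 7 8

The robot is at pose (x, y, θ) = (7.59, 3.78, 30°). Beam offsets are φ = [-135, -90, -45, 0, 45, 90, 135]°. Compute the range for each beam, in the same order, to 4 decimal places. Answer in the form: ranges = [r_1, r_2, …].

ranges = [2.8781, 0.8200, 0.4245, 0.4734, 1.5841, 1.1800, 0.8500]

beam 1: φ=-135°, α=255°
  direction (-0.2588, -0.9659); cell (7,3); t to first gridline: x 2.2796, y 0.8075 (then +3.8637 / +1.0353)
    (7,2) via y @ 0.8075
    (7,1) via y @ 1.8428
    (6,1) via x @ 2.2796
    (6,0) via y @ 2.8781  # hit
  → r_1 = 2.8781
beam 2: φ=-90°, α=300°
  direction (0.5000, -0.8660); cell (7,3); t to first gridline: x 0.8200, y 0.9007 (then +2.0000 / +1.1547)
    (8,3) via x @ 0.8200  # hit
  → r_2 = 0.8200
beam 3: φ=-45°, α=345°
  direction (0.9659, -0.2588); cell (7,3); t to first gridline: x 0.4245, y 3.0137 (then +1.0353 / +3.8637)
    (8,3) via x @ 0.4245  # hit
  → r_3 = 0.4245
beam 4: φ=0°, α=30°
  direction (0.8660, 0.5000); cell (7,3); t to first gridline: x 0.4734, y 0.4400 (then +1.1547 / +2.0000)
    (7,4) via y @ 0.4400
    (8,4) via x @ 0.4734  # hit
  → r_4 = 0.4734
beam 5: φ=45°, α=75°
  direction (0.2588, 0.9659); cell (7,3); t to first gridline: x 1.5841, y 0.2278 (then +3.8637 / +1.0353)
    (7,4) via y @ 0.2278
    (7,5) via y @ 1.2630
    (8,5) via x @ 1.5841  # hit
  → r_5 = 1.5841
beam 6: φ=90°, α=120°
  direction (-0.5000, 0.8660); cell (7,3); t to first gridline: x 1.1800, y 0.2540 (then +2.0000 / +1.1547)
    (7,4) via y @ 0.2540
    (6,4) via x @ 1.1800  # hit
  → r_6 = 1.1800
beam 7: φ=135°, α=165°
  direction (-0.9659, 0.2588); cell (7,3); t to first gridline: x 0.6108, y 0.8500 (then +1.0353 / +3.8637)
    (6,3) via x @ 0.6108
    (6,4) via y @ 0.8500  # hit
  → r_7 = 0.8500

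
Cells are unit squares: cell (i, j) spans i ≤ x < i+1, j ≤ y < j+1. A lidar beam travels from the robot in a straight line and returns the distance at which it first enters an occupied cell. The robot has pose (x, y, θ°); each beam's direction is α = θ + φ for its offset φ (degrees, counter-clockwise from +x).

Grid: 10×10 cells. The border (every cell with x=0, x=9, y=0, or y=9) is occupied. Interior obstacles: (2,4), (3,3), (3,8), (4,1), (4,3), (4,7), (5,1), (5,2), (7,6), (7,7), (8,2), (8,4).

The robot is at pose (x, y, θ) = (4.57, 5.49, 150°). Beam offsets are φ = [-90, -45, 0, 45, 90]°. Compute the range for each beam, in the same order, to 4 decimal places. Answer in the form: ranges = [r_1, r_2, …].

ranges = [4.0530, 1.5633, 4.1223, 1.8932, 1.7205]

beam 1: φ=-90°, α=60°
  direction (0.5000, 0.8660); cell (4,5); t to first gridline: x 0.8600, y 0.5889 (then +2.0000 / +1.1547)
    (4,6) via y @ 0.5889
    (5,6) via x @ 0.8600
    (5,7) via y @ 1.7436
    (6,7) via x @ 2.8600
    (6,8) via y @ 2.8983
    (6,9) via y @ 4.0530  # hit
  → r_1 = 4.0530
beam 2: φ=-45°, α=105°
  direction (-0.2588, 0.9659); cell (4,5); t to first gridline: x 2.2023, y 0.5280 (then +3.8637 / +1.0353)
    (4,6) via y @ 0.5280
    (4,7) via y @ 1.5633  # hit
  → r_2 = 1.5633
beam 3: φ=0°, α=150°
  direction (-0.8660, 0.5000); cell (4,5); t to first gridline: x 0.6582, y 1.0200 (then +1.1547 / +2.0000)
    (3,5) via x @ 0.6582
    (3,6) via y @ 1.0200
    (2,6) via x @ 1.8129
    (1,6) via x @ 2.9676
    (1,7) via y @ 3.0200
    (0,7) via x @ 4.1223  # hit
  → r_3 = 4.1223
beam 4: φ=45°, α=195°
  direction (-0.9659, -0.2588); cell (4,5); t to first gridline: x 0.5901, y 1.8932 (then +1.0353 / +3.8637)
    (3,5) via x @ 0.5901
    (2,5) via x @ 1.6254
    (2,4) via y @ 1.8932  # hit
  → r_4 = 1.8932
beam 5: φ=90°, α=240°
  direction (-0.5000, -0.8660); cell (4,5); t to first gridline: x 1.1400, y 0.5658 (then +2.0000 / +1.1547)
    (4,4) via y @ 0.5658
    (3,4) via x @ 1.1400
    (3,3) via y @ 1.7205  # hit
  → r_5 = 1.7205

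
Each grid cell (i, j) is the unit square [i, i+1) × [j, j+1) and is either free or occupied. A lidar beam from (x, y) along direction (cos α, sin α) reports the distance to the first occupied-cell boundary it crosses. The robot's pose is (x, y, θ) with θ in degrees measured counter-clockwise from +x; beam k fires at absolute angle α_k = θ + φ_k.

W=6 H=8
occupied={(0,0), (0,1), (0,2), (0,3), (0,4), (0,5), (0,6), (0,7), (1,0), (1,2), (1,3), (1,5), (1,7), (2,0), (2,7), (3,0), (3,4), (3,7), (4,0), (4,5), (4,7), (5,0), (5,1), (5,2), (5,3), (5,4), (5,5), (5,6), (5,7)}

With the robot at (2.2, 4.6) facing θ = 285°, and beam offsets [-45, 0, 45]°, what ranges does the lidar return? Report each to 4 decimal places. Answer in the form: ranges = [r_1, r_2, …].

ranges = [0.6928, 3.7270, 0.9238]

beam 1: φ=-45°, α=240°
  dir = (cos 240°, sin 240°) = (-0.5000, -0.8660); from cell (2,4)
  next x-line at t=0.4000, next y-line at t=0.6928; Δt_x=2.0000, Δt_y=1.1547
    x: enter (1,4) at t=0.4000
    y: enter (1,3) at t=0.6928 ← occupied
  → r_1 = 0.6928
beam 2: φ=0°, α=285°
  dir = (cos 285°, sin 285°) = (0.2588, -0.9659); from cell (2,4)
  next x-line at t=3.0910, next y-line at t=0.6212; Δt_x=3.8637, Δt_y=1.0353
    y: enter (2,3) at t=0.6212
    y: enter (2,2) at t=1.6564
    y: enter (2,1) at t=2.6917
    x: enter (3,1) at t=3.0910
    y: enter (3,0) at t=3.7270 ← occupied
  → r_2 = 3.7270
beam 3: φ=45°, α=330°
  dir = (cos 330°, sin 330°) = (0.8660, -0.5000); from cell (2,4)
  next x-line at t=0.9238, next y-line at t=1.2000; Δt_x=1.1547, Δt_y=2.0000
    x: enter (3,4) at t=0.9238 ← occupied
  → r_3 = 0.9238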